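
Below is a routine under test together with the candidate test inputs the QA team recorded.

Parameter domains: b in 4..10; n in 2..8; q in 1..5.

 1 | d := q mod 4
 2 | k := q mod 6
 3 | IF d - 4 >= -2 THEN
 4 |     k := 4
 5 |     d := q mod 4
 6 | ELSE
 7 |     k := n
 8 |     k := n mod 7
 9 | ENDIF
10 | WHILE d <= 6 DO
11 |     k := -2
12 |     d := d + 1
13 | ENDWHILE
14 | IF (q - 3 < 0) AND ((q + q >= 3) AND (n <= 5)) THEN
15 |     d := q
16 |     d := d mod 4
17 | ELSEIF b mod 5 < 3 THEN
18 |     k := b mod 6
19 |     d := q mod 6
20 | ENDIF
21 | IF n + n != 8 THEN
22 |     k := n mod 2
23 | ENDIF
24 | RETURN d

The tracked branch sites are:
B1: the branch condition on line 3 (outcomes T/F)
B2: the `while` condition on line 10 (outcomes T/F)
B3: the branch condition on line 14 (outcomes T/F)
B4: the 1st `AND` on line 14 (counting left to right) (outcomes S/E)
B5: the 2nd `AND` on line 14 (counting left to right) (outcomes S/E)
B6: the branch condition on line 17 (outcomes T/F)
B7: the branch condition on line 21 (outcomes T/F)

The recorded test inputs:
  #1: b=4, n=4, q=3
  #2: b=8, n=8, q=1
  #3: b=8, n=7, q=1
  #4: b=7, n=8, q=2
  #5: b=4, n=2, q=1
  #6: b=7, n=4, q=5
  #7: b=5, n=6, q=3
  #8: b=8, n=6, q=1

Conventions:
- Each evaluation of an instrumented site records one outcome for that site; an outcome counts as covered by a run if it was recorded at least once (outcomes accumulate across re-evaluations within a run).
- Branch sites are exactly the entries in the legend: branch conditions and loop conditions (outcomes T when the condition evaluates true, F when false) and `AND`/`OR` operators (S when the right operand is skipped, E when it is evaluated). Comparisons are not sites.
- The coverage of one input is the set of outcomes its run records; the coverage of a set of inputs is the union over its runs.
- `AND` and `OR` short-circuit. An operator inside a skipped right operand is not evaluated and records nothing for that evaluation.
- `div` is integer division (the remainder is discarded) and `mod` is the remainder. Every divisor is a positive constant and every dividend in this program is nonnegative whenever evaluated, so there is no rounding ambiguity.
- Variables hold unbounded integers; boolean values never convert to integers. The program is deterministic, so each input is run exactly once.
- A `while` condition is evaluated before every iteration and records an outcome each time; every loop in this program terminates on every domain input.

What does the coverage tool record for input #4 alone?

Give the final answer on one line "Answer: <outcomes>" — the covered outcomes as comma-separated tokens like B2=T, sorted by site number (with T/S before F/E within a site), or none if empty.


Simulating input #4 (b=7, n=8, q=2) step by step:
  B1->T, B2->T, B2->T, B2->T, B2->T, B2->T, B2->F, B4->E, B5->E, B3->F
  B6->T, B7->T
collecting distinct outcomes: B1=T, B2=T, B2=F, B3=F, B4=E, B5=E, B6=T, B7=T
Answer: B1=T, B2=T, B2=F, B3=F, B4=E, B5=E, B6=T, B7=T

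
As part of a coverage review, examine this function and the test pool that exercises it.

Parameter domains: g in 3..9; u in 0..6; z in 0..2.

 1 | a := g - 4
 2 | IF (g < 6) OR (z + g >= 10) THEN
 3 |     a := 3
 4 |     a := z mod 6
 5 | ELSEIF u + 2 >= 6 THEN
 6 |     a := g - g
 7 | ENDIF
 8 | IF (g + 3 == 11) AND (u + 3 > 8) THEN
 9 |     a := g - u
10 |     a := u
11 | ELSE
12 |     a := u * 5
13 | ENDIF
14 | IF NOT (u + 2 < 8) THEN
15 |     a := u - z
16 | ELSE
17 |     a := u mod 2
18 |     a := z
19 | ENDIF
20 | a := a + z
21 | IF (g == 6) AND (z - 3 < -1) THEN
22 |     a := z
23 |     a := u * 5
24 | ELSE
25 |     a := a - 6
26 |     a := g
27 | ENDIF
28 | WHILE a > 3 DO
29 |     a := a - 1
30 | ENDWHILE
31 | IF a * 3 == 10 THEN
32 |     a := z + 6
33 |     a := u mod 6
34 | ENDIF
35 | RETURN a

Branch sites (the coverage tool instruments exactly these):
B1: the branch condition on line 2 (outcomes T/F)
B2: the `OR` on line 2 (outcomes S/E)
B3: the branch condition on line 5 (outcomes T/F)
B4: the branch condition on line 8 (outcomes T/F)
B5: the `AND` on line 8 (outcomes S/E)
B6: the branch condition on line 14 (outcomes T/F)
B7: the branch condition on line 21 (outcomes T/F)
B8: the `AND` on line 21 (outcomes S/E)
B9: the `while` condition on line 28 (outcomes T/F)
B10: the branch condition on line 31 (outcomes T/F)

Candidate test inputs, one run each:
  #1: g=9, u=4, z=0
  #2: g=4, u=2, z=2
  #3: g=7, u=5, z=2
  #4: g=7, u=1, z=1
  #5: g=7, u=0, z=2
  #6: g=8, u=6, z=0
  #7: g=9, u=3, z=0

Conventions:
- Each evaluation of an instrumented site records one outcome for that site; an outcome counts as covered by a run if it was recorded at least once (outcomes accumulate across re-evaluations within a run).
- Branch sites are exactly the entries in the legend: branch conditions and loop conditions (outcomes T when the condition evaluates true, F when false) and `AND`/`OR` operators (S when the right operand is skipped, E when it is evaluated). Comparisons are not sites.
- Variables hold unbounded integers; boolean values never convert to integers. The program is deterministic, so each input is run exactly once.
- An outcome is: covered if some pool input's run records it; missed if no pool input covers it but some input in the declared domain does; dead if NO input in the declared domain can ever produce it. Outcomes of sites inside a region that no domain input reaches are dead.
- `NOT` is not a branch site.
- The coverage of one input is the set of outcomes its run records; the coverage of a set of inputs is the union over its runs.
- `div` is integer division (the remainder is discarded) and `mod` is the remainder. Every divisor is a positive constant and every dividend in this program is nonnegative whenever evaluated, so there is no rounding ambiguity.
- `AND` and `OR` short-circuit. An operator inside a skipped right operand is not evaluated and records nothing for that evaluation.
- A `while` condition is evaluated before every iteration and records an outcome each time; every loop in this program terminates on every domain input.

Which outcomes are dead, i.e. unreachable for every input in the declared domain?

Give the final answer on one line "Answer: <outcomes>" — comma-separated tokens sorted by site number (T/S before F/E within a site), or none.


sweeping the full domain (147 inputs) for each outcome:
  B10=T: never recorded by any domain input -> dead
  reachable outcomes have witnesses, e.g. B1=T (e.g. g=3, u=0, z=0), B1=F (e.g. g=6, u=0, z=0), B2=S (e.g. g=3, u=0, z=0), B2=E (e.g. g=6, u=0, z=0)
Answer: B10=T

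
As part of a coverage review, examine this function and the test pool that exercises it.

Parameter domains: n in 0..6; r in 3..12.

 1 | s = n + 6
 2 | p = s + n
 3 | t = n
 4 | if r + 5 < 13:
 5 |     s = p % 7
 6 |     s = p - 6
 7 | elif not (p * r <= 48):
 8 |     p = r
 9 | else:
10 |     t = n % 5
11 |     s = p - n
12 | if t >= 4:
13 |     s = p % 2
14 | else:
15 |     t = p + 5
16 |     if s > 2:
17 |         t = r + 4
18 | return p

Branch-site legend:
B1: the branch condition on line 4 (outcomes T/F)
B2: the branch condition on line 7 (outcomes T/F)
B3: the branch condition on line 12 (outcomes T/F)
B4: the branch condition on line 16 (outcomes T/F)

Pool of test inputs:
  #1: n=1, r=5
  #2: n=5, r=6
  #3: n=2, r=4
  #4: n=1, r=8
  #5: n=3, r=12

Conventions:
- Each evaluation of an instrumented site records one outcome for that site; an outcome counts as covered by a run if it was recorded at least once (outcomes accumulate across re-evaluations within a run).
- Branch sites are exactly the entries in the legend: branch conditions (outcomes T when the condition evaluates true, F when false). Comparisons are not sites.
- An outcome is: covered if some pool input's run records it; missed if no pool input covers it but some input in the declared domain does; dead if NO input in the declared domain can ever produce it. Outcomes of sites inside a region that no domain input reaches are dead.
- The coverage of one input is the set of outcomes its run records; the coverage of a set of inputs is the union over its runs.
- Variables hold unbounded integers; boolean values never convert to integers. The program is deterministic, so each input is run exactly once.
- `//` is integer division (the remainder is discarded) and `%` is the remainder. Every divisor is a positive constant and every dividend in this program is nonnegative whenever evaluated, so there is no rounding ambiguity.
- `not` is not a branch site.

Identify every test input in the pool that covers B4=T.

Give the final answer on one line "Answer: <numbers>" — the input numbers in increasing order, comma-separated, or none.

input #1 (n=1, r=5): does not produce B4=T
input #2 (n=5, r=6): does not produce B4=T
input #3 (n=2, r=4): produces B4=T
input #4 (n=1, r=8): produces B4=T
input #5 (n=3, r=12): produces B4=T

Answer: 3, 4, 5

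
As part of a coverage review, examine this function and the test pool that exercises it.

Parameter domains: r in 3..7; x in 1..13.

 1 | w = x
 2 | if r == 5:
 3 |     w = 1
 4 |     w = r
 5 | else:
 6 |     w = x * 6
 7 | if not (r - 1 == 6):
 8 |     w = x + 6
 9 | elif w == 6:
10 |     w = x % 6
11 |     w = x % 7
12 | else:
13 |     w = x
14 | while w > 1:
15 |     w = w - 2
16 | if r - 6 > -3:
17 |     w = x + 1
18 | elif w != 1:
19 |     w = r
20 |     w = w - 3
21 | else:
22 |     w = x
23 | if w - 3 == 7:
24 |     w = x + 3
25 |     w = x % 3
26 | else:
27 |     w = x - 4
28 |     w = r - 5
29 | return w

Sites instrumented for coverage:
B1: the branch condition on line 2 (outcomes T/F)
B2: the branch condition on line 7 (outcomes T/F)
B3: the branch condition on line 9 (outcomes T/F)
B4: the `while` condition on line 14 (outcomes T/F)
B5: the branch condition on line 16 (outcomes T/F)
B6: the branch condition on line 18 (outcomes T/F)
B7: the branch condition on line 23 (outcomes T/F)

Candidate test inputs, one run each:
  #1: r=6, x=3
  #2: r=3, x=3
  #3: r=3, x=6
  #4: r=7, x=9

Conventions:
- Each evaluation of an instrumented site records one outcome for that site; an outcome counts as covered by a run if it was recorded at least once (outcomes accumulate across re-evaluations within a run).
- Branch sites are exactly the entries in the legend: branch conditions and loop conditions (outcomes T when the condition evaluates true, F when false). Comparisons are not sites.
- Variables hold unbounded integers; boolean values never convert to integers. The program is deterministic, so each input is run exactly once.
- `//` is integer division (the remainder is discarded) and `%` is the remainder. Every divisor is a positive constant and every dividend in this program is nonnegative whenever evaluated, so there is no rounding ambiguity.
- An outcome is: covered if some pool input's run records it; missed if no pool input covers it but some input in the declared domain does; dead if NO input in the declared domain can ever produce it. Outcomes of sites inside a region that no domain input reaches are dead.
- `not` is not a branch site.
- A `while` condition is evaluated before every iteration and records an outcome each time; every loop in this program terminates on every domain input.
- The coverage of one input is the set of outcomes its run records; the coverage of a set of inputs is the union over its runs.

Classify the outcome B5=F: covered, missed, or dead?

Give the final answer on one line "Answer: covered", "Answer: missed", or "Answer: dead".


B5=F is recorded by pool input(s) 2, 3 -> covered
Answer: covered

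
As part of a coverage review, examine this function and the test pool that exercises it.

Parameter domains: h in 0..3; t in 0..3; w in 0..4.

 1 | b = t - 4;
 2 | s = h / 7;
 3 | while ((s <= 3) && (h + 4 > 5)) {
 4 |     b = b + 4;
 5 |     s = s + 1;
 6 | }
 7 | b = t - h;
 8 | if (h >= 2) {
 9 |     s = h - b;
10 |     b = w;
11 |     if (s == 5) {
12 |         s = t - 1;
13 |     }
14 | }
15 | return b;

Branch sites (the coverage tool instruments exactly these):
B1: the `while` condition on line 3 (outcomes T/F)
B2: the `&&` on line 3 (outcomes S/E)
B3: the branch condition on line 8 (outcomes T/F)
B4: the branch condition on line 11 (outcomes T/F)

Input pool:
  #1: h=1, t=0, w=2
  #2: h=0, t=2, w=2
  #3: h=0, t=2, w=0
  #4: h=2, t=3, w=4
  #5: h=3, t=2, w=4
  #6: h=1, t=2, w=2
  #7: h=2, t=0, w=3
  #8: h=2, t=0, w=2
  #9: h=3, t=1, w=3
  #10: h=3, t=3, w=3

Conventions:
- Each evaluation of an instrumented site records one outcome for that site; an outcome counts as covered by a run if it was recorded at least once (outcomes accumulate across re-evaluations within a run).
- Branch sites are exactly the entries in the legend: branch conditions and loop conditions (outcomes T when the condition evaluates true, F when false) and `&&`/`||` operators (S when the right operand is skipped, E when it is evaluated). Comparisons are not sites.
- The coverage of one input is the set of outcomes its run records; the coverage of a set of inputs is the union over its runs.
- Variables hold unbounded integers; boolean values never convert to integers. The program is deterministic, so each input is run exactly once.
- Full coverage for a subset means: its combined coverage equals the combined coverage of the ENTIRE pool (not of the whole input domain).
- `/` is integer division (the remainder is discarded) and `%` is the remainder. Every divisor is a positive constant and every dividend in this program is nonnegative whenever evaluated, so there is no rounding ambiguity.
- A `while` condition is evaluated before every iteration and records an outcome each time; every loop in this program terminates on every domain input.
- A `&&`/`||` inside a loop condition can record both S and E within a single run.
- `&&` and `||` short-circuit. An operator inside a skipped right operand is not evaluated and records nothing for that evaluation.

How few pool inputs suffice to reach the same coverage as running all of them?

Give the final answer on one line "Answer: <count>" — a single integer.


input #1, h=1, t=0, w=2: events B2->E, B1->F, B3->F; outcomes B1=F, B2=E, B3=F
input #2, h=0, t=2, w=2: events B2->E, B1->F, B3->F; outcomes B1=F, B2=E, B3=F
input #3, h=0, t=2, w=0: events B2->E, B1->F, B3->F; outcomes B1=F, B2=E, B3=F
input #4, h=2, t=3, w=4: events B2->E, B1->T, B2->E, B1->T, B2->E, B1->T, B2->E, B1->T, B2->S, B1->F, B3->T, B4->F; outcomes B1=T, B1=F, B2=S, B2=E, B3=T, B4=F
input #5, h=3, t=2, w=4: events B2->E, B1->T, B2->E, B1->T, B2->E, B1->T, B2->E, B1->T, B2->S, B1->F, B3->T, B4->F; outcomes B1=T, B1=F, B2=S, B2=E, B3=T, B4=F
input #6, h=1, t=2, w=2: events B2->E, B1->F, B3->F; outcomes B1=F, B2=E, B3=F
input #7, h=2, t=0, w=3: events B2->E, B1->T, B2->E, B1->T, B2->E, B1->T, B2->E, B1->T, B2->S, B1->F, B3->T, B4->F; outcomes B1=T, B1=F, B2=S, B2=E, B3=T, B4=F
input #8, h=2, t=0, w=2: events B2->E, B1->T, B2->E, B1->T, B2->E, B1->T, B2->E, B1->T, B2->S, B1->F, B3->T, B4->F; outcomes B1=T, B1=F, B2=S, B2=E, B3=T, B4=F
input #9, h=3, t=1, w=3: events B2->E, B1->T, B2->E, B1->T, B2->E, B1->T, B2->E, B1->T, B2->S, B1->F, B3->T, B4->T; outcomes B1=T, B1=F, B2=S, B2=E, B3=T, B4=T
input #10, h=3, t=3, w=3: events B2->E, B1->T, B2->E, B1->T, B2->E, B1->T, B2->E, B1->T, B2->S, B1->F, B3->T, B4->F; outcomes B1=T, B1=F, B2=S, B2=E, B3=T, B4=F
together the pool reaches 8 outcomes: B1=T, B1=F, B2=S, B2=E, B3=T, B3=F, B4=T, B4=F
no size-1 subset reaches all 8 outcomes (best union: 6/8)
no size-2 subset reaches all 8 outcomes (best union: 7/8)
inputs {1, 4, 9} (size 3) cover everything; no size-3 subset with a lexicographically smaller index list covers all 8
Answer: 3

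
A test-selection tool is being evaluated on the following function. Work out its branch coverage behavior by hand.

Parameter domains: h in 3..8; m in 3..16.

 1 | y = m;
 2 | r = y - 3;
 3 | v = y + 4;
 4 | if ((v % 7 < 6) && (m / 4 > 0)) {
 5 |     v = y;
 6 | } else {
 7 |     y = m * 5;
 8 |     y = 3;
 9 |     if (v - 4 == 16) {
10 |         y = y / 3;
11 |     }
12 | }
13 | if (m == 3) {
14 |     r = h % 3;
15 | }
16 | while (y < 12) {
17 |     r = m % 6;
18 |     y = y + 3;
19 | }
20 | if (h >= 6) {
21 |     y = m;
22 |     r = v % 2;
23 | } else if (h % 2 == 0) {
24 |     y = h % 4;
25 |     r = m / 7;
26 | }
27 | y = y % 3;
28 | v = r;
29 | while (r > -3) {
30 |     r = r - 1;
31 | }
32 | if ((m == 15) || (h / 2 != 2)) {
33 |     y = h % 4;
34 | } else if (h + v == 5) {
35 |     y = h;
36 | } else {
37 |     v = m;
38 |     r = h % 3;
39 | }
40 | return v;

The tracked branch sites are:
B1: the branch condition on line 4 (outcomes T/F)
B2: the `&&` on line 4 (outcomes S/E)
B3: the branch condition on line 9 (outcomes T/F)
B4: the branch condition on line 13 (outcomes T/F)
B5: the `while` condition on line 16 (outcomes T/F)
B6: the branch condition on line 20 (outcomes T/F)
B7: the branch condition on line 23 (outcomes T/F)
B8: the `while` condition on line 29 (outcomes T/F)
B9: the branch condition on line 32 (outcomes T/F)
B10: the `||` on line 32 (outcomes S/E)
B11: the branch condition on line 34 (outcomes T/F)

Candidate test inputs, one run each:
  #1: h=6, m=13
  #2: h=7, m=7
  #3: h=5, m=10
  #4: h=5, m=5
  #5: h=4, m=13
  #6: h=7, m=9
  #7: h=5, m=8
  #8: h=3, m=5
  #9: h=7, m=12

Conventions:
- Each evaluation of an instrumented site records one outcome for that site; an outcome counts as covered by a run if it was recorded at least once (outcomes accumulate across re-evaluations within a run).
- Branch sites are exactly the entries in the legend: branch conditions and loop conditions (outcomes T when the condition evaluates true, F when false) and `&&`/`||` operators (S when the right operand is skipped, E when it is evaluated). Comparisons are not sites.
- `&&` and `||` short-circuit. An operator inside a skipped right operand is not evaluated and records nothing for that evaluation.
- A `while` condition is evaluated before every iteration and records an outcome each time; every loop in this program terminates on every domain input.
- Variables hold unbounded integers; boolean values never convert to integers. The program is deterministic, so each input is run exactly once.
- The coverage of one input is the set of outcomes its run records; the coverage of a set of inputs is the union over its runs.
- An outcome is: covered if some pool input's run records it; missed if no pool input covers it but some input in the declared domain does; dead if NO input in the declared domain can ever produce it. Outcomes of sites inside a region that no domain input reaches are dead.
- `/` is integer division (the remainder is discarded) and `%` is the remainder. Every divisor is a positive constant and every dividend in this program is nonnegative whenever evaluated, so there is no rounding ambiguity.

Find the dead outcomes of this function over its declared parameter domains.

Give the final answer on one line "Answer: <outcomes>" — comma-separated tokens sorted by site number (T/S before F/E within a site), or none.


sweeping the full domain (84 inputs) for each outcome:
  reachable outcomes have witnesses, e.g. B1=T (e.g. h=3, m=4), B1=F (e.g. h=3, m=3), B2=S (e.g. h=3, m=9), B2=E (e.g. h=3, m=3)
Answer: none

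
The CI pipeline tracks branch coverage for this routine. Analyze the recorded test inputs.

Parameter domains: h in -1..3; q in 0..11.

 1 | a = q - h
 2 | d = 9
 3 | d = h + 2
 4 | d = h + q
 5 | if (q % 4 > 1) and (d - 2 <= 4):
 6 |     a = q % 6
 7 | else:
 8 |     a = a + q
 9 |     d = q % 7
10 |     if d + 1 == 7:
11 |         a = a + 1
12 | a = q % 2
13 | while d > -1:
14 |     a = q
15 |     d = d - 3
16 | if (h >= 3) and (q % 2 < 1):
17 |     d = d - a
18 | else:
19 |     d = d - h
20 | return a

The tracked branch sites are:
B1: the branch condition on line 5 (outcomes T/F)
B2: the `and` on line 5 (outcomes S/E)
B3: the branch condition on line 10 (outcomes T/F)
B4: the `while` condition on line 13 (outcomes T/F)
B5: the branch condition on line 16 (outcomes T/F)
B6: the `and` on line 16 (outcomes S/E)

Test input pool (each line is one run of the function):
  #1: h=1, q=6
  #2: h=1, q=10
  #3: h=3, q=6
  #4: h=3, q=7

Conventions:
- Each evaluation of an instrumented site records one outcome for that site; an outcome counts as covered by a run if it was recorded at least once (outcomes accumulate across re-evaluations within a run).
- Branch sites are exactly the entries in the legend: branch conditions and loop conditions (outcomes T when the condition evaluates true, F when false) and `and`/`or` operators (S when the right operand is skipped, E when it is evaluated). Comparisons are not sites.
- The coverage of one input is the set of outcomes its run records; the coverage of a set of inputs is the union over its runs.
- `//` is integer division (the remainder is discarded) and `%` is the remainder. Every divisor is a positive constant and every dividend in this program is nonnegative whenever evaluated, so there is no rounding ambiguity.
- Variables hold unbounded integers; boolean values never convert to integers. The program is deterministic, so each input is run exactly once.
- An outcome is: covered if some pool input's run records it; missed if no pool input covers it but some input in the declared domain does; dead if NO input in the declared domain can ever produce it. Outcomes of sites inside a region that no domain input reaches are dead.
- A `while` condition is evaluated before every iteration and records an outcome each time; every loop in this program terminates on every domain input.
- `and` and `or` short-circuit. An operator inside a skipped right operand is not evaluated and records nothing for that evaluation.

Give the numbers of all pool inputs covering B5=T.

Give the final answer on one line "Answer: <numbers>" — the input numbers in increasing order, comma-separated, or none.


input #1 (h=1, q=6): never hits B5=T
input #2 (h=1, q=10): never hits B5=T
input #3 (h=3, q=6): hits B5=T
input #4 (h=3, q=7): never hits B5=T
Answer: 3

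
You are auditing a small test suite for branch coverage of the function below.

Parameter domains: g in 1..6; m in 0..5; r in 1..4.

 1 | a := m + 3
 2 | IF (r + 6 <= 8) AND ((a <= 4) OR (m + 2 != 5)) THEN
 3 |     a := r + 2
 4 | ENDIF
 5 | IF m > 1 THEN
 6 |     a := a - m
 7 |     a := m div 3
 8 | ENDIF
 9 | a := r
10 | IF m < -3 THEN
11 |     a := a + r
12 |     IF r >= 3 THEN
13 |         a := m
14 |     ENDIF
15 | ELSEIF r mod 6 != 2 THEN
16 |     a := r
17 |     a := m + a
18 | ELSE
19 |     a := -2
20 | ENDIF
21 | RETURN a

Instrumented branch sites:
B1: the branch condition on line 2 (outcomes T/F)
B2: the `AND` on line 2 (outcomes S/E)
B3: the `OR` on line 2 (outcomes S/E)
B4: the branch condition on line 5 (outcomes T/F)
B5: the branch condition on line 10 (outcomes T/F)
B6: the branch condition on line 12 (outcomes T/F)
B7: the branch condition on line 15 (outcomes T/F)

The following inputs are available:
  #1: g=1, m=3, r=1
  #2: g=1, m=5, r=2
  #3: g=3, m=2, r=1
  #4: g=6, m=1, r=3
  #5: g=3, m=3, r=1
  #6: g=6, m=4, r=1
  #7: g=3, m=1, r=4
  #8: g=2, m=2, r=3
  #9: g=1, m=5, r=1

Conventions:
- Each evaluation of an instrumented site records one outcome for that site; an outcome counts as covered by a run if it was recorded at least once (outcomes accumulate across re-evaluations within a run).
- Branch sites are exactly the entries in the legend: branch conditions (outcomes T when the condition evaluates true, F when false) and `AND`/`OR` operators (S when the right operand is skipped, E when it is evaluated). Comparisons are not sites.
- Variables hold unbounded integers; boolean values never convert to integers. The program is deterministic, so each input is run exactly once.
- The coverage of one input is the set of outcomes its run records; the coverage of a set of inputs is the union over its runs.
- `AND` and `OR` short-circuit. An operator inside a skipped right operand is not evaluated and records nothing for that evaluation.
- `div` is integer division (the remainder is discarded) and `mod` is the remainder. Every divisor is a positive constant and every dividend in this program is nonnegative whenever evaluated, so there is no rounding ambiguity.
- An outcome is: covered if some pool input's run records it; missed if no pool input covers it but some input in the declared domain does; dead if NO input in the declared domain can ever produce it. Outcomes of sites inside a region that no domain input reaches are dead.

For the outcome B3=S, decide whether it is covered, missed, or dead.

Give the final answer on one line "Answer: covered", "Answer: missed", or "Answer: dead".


no pool input records B3=S
but domain input (g=1, m=0, r=1) does record it -> reachable, so missed
Answer: missed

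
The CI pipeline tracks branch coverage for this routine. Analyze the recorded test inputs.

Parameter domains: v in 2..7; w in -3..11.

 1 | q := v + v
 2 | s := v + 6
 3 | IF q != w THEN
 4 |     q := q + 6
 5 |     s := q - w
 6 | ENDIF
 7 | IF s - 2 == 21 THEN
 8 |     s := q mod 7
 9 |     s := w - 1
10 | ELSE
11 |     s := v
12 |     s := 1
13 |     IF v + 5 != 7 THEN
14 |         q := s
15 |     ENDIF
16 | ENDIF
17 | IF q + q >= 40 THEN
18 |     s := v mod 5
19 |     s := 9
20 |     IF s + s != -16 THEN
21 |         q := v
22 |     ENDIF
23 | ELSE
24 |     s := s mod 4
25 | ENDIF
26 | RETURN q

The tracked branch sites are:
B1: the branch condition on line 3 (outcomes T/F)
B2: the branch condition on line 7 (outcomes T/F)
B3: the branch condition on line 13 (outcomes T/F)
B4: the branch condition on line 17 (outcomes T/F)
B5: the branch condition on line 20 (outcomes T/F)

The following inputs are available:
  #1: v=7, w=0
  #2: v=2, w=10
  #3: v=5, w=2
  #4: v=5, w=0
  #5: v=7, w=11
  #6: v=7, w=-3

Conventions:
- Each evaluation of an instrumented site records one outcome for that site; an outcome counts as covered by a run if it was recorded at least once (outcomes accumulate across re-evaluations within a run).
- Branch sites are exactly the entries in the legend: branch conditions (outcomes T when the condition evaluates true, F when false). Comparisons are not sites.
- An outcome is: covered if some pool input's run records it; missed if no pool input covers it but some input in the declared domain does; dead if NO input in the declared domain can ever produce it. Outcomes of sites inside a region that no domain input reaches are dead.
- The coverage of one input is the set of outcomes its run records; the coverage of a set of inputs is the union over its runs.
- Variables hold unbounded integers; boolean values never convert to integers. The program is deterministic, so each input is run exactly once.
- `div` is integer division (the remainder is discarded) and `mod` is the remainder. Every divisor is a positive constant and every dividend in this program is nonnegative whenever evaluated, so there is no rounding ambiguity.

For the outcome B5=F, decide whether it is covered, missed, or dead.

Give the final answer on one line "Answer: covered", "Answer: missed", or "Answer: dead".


no pool input records B5=F
checking all 90 inputs in the declared domain: B5=F is never recorded -> dead
Answer: dead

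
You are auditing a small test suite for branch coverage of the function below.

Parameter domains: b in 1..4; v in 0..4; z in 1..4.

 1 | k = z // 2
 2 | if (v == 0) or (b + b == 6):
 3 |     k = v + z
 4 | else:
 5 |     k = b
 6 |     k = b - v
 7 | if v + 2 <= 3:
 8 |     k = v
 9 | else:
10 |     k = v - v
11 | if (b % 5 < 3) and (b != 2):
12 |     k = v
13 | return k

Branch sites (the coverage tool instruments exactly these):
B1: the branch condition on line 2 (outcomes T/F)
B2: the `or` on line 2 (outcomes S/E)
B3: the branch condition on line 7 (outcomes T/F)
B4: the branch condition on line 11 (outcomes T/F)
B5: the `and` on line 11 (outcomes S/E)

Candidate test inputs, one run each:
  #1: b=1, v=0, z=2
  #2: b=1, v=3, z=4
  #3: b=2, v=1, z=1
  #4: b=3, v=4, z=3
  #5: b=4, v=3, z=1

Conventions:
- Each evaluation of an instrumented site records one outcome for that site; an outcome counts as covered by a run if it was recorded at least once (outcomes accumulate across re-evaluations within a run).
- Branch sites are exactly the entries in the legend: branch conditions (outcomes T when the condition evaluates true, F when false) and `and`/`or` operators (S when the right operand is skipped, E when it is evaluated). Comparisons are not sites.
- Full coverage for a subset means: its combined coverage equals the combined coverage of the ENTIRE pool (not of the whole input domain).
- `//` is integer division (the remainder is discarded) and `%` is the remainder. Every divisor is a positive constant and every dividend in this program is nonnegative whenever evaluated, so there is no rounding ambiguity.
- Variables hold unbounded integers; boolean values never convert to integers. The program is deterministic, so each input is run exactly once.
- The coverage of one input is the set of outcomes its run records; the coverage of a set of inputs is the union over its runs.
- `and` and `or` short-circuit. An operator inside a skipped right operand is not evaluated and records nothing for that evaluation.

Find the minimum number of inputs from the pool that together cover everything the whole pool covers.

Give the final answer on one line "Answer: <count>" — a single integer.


input #1, b=1, v=0, z=2: events B2->S, B1->T, B3->T, B5->E, B4->T; outcomes B1=T, B2=S, B3=T, B4=T, B5=E
input #2, b=1, v=3, z=4: events B2->E, B1->F, B3->F, B5->E, B4->T; outcomes B1=F, B2=E, B3=F, B4=T, B5=E
input #3, b=2, v=1, z=1: events B2->E, B1->F, B3->T, B5->E, B4->F; outcomes B1=F, B2=E, B3=T, B4=F, B5=E
input #4, b=3, v=4, z=3: events B2->E, B1->T, B3->F, B5->S, B4->F; outcomes B1=T, B2=E, B3=F, B4=F, B5=S
input #5, b=4, v=3, z=1: events B2->E, B1->F, B3->F, B5->S, B4->F; outcomes B1=F, B2=E, B3=F, B4=F, B5=S
union over all inputs: B1=T, B1=F, B2=S, B2=E, B3=T, B3=F, B4=T, B4=F, B5=S, B5=E (10 outcomes)
no size-1 subset reaches all 10 outcomes (best union: 5/10)
size 2: inputs {1, 5} cover all 10 outcomes, and no lexicographically smaller subset of this size does
Answer: 2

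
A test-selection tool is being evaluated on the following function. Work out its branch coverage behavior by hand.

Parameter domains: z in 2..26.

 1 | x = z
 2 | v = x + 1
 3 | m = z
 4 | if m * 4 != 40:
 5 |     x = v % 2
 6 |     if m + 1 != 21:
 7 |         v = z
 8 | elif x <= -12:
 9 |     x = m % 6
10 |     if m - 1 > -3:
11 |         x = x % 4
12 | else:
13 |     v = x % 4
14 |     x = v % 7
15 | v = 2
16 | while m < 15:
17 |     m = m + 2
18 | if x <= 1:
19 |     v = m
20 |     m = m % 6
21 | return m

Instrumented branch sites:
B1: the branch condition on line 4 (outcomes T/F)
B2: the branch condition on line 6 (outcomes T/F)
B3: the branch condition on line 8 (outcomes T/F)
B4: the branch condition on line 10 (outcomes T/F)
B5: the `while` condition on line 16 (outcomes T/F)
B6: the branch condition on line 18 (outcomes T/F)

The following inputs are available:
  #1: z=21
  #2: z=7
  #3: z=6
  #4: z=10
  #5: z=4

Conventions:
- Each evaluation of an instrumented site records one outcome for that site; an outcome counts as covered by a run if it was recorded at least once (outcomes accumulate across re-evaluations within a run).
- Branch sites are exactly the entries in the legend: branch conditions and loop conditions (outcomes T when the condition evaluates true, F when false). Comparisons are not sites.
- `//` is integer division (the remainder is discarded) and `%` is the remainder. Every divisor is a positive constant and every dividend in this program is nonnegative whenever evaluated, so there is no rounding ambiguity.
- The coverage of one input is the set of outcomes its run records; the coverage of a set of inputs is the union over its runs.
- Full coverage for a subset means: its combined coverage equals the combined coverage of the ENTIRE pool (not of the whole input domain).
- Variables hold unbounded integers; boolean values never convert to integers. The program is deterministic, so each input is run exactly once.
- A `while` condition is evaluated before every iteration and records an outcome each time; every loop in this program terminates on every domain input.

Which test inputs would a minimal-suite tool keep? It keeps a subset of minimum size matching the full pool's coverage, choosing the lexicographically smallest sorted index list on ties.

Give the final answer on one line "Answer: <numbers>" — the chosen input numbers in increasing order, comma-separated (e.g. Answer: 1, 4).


#1 (z=21) -> B1->T, B2->T, B5->F, B6->T; covered: B1=T, B2=T, B5=F, B6=T
#2 (z=7) -> B1->T, B2->T, B5->T, B5->T, B5->T, B5->T, B5->F, B6->T; covered: B1=T, B2=T, B5=T, B5=F, B6=T
#3 (z=6) -> B1->T, B2->T, B5->T, B5->T, B5->T, B5->T, B5->T, B5->F, B6->T; covered: B1=T, B2=T, B5=T, B5=F, B6=T
#4 (z=10) -> B1->F, B3->F, B5->T, B5->T, B5->T, B5->F, B6->F; covered: B1=F, B3=F, B5=T, B5=F, B6=F
#5 (z=4) -> B1->T, B2->T, B5->T, B5->T, B5->T, B5->T, B5->T, B5->T, B5->F, B6->T; covered: B1=T, B2=T, B5=T, B5=F, B6=T
union over all inputs: B1=T, B1=F, B2=T, B3=F, B5=T, B5=F, B6=T, B6=F (8 outcomes)
size 1 is not enough: best union over all size-1 subsets is 5/8
the canonical winner is {1, 4}: size 2, full 8-outcome coverage, earliest index list among size-2 covers
Answer: 1, 4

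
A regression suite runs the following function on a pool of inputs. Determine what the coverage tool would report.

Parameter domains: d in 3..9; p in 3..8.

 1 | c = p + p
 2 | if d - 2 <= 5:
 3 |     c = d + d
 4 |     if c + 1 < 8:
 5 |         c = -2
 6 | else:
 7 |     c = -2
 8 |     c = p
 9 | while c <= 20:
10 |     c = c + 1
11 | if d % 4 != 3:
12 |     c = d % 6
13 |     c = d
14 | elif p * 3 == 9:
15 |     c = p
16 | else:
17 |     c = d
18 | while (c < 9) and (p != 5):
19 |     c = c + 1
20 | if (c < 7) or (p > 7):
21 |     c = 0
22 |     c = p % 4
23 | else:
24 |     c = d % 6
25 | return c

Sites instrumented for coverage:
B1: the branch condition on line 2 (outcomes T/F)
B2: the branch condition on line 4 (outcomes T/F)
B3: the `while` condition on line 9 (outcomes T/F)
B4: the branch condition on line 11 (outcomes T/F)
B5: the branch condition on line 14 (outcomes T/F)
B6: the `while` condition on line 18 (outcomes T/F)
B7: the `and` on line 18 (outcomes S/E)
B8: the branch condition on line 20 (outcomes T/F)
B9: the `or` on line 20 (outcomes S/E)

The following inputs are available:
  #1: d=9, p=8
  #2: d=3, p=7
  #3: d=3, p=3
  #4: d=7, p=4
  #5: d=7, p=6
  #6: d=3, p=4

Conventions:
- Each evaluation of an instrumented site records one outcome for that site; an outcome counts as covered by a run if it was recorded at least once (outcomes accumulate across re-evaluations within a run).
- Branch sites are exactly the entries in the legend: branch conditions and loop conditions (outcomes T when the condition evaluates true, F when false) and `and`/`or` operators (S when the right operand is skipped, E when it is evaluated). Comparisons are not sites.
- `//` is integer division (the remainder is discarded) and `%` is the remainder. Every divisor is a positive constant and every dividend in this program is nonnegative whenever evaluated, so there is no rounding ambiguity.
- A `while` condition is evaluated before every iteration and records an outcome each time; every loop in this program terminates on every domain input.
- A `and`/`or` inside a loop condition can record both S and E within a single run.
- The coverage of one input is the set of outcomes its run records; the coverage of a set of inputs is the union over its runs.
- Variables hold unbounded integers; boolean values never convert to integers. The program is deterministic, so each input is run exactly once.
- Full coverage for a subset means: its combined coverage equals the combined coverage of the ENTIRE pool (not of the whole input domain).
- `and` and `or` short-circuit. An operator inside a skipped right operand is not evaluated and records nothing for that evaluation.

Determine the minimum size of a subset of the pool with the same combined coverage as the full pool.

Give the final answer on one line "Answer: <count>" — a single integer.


test 1 (d=9, p=8) fires B1->F, B3->T, B3->T, B3->T, B3->T, B3->T, B3->T, B3->T, B3->T, B3->T, B3->T, B3->T, B3->T, B3->T, ...; hits B1=F, B3=T, B3=F, B4=T, B6=F, B7=S, B8=T, B9=E
test 2 (d=3, p=7) fires B1->T, B2->T, B3->T, B3->T, B3->T, B3->T, B3->T, B3->T, B3->T, B3->T, B3->T, B3->T, B3->T, B3->T, ...; hits B1=T, B2=T, B3=T, B3=F, B4=F, B5=F, B6=T, B6=F, B7=S, B7=E, B8=F, B9=E
test 3 (d=3, p=3) fires B1->T, B2->T, B3->T, B3->T, B3->T, B3->T, B3->T, B3->T, B3->T, B3->T, B3->T, B3->T, B3->T, B3->T, ...; hits B1=T, B2=T, B3=T, B3=F, B4=F, B5=T, B6=T, B6=F, B7=S, B7=E, B8=F, B9=E
test 4 (d=7, p=4) fires B1->T, B2->F, B3->T, B3->T, B3->T, B3->T, B3->T, B3->T, B3->T, B3->F, B4->F, B5->F, B7->E, B6->T, ...; hits B1=T, B2=F, B3=T, B3=F, B4=F, B5=F, B6=T, B6=F, B7=S, B7=E, B8=F, B9=E
test 5 (d=7, p=6) fires B1->T, B2->F, B3->T, B3->T, B3->T, B3->T, B3->T, B3->T, B3->T, B3->F, B4->F, B5->F, B7->E, B6->T, ...; hits B1=T, B2=F, B3=T, B3=F, B4=F, B5=F, B6=T, B6=F, B7=S, B7=E, B8=F, B9=E
test 6 (d=3, p=4) fires B1->T, B2->T, B3->T, B3->T, B3->T, B3->T, B3->T, B3->T, B3->T, B3->T, B3->T, B3->T, B3->T, B3->T, ...; hits B1=T, B2=T, B3=T, B3=F, B4=F, B5=F, B6=T, B6=F, B7=S, B7=E, B8=F, B9=E
together the pool reaches 17 outcomes: B1=T, B1=F, B2=T, B2=F, B3=T, B3=F, B4=T, B4=F, B5=T, B5=F, B6=T, B6=F, B7=S, B7=E, B8=T, B8=F, B9=E
size 1 is not enough: best union over all size-1 subsets is 12/17
size 2 is not enough: best union over all size-2 subsets is 15/17
the canonical winner is {1, 3, 4}: size 3, full 17-outcome coverage, earliest index list among size-3 covers
Answer: 3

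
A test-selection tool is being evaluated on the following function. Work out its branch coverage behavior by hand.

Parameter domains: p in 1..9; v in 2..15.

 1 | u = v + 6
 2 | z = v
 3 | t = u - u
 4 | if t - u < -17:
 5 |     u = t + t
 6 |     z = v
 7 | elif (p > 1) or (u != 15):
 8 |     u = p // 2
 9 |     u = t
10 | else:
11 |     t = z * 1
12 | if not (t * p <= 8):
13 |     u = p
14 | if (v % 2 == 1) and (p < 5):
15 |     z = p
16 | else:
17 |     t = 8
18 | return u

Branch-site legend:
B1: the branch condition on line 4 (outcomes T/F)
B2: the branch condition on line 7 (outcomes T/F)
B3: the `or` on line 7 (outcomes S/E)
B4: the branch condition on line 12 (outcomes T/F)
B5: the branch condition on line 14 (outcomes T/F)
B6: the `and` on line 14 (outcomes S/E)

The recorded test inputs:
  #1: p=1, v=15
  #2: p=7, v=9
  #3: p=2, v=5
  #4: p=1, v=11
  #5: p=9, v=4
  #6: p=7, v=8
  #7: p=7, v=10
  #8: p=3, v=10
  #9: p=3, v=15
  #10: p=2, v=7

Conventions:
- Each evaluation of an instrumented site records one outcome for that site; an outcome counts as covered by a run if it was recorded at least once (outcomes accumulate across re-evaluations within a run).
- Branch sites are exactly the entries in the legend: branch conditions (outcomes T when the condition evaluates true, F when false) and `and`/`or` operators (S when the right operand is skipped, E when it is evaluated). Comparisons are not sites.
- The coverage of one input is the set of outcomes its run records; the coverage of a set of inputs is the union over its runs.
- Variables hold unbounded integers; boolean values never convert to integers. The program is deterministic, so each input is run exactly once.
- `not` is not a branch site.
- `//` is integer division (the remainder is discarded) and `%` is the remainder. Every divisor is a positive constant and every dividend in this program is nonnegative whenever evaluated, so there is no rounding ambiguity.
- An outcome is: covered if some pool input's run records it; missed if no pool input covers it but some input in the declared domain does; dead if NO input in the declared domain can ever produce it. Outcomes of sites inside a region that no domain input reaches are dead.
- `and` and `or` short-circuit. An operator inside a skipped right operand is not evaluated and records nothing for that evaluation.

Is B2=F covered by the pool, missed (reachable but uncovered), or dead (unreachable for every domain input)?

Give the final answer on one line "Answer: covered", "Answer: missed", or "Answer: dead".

no pool input records B2=F
but domain input (p=1, v=9) does record it -> reachable, so missed

Answer: missed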